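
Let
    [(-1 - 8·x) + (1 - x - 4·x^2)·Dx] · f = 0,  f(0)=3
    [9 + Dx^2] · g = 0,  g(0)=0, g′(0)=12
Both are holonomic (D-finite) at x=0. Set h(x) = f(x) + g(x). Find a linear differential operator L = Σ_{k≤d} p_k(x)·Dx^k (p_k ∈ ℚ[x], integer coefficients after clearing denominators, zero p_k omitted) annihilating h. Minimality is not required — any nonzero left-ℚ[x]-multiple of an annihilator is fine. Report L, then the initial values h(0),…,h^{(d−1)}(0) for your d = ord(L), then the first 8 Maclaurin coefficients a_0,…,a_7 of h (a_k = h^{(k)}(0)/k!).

L = (567 + 4806·x + 3321·x^2 + 9936·x^3 + 6480·x^4 + 10368·x^5) + (-171 + 117·x + 441·x^2 - 135·x^3 + 540·x^4 + 3888·x^5 + 5184·x^6)·Dx + (63 + 534·x + 369·x^2 + 1104·x^3 + 720·x^4 + 1152·x^5)·Dx^2 + (-19 + 13·x + 49·x^2 - 15·x^3 + 60·x^4 + 432·x^5 + 576·x^6)·Dx^3  (order 3).
h: a_k = 3, 15, 15, 9, 87, 2031/10, 543, 184977/140, …
ICs: h(0) = 3, h′(0) = 15, h′′(0) = 30.

f: a_k = 3, 3, 15, 27, 87, 195, 543, 1323, …
g: a_k = 0, 12, 0, -18, 0, 81/10, 0, -243/140, …
L₀ := lclm(L_f,L_g); ord L₀ ≤ 1+2.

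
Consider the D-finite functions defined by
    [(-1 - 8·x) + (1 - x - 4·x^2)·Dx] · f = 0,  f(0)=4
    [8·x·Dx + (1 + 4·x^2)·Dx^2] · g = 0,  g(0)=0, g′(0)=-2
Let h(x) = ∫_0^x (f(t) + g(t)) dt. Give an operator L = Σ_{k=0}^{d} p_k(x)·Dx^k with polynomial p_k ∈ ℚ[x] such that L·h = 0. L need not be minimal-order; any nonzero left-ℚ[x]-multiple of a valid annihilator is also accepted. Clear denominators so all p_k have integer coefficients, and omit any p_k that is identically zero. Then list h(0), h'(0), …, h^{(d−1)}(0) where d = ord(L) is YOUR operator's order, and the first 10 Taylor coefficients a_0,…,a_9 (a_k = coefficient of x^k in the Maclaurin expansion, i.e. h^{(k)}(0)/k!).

L = (-40 + 160·x + 2272·x^2 + 4608·x^3 + 16896·x^4 + 6144·x^6)·Dx^2 + (31 + 264·x + 364·x^2 + 2208·x^3 + 4160·x^4 + 12800·x^5 + 768·x^6 + 6144·x^7)·Dx^3 + (-5 - 11·x - 80·x^2 + 116·x^3 + 80·x^4 + 704·x^5 + 1536·x^6 + 256·x^7 + 1024·x^8)·Dx^4  (order 4).
h: a_k = 0, 4, 1, 20/3, 29/3, 116/5, 634/15, 724/7, 3119/14, 4660/9, …
ICs: h(0) = 0, h′(0) = 4, h′′(0) = 2, h′′′(0) = 40.

f: a_k = 4, 4, 20, 36, 116, 260, 724, 1764, 4660, 11716, …
g: a_k = 0, -2, 0, 8/3, 0, -32/5, 0, 128/7, 0, -512/9, …
Sum ⇒ L₀ = lclm(L_f,L_g) in ℚ(x)⟨Dx⟩.
∫: right-multiply L₀ by Dx.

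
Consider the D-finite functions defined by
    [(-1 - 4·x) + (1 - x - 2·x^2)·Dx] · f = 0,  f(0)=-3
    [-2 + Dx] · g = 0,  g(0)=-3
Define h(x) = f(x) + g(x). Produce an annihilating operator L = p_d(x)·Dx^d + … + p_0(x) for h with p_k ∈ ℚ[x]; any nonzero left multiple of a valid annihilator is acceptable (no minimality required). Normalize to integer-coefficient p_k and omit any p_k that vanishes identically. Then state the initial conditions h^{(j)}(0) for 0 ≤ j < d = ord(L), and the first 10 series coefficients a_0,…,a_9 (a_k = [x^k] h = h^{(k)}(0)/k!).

L = (-8 - 12·x - 72·x^2 - 32·x^3) + (2 + 20·x + 36·x^2 - 16·x^3 - 16·x^4)·Dx + (1 - 7·x + 16·x^3 + 8·x^4)·Dx^2  (order 2).
h: a_k = -6, -9, -15, -19, -35, -319/5, -1939/15, -26783/105, -53867/105, -966739/945, …
ICs: h(0) = -6, h′(0) = -9.

f: a_k = -3, -3, -9, -15, -33, -63, -129, -255, -513, -1023, …
g: a_k = -3, -6, -6, -4, -2, -4/5, -4/15, -8/105, -2/105, -4/945, …
f+g: L₀ = lclm(L_f,L_g), ord ≤ 1+1.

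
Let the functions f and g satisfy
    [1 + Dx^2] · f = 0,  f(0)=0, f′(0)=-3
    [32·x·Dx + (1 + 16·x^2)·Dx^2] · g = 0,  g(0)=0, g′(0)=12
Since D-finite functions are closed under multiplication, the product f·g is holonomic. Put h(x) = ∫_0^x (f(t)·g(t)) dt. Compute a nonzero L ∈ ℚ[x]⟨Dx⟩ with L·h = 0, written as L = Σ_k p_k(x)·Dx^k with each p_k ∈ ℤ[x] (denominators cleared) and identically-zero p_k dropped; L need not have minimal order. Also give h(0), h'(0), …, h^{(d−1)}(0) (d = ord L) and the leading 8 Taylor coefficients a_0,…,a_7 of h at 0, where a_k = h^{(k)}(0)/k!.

L = (1105 + 51776·x^2 + 22016·x^4 + 16384·x^6 + 65536·x^8)·Dx + (2112·x + 35840·x^3 + 49152·x^5 + 262144·x^7)·Dx^2 + (1122 + 52352·x^2 + 27648·x^4 + 32768·x^6 + 131072·x^8)·Dx^3 + (2112·x + 35840·x^3 + 49152·x^5 + 262144·x^7)·Dx^4 + (17 + 576·x^2 + 5632·x^4 + 16384·x^6 + 65536·x^8)·Dx^5  (order 5).
h: a_k = 0, 0, 0, -12, 0, 198/5, 0, -3751/14, …
ICs: h(0) = 0, h′(0) = 0, h′′(0) = 0, h′′′(0) = -72, h′′′′(0) = 0.

f: a_k = 0, -3, 0, 1/2, 0, -1/40, 0, 1/1680, …
g: a_k = 0, 12, 0, -64, 0, 3072/5, 0, -49152/7, …
h₀=f·g: eliminate ⇒ L₀, order ≤ 2·2.
h=∫₀ˣh₀: take L = L₀·Dx.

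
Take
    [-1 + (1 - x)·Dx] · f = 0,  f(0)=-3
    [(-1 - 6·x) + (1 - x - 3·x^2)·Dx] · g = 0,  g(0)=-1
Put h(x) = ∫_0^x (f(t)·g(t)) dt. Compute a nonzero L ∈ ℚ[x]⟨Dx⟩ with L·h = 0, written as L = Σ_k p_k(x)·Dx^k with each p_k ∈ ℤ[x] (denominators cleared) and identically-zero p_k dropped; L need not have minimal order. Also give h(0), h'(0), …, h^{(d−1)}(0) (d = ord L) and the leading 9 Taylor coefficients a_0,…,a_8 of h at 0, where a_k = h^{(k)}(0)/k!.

f: a_k = -3, -3, -3, -3, -3, -3, -3, -3, -3, …
g: a_k = -1, -1, -4, -7, -19, -40, -97, -217, -508, …
Sym-product of L_f,L_g gives L₀ (≤ ord 1).
Integrate: L := L₀·Dx.
L = (-2 - 4·x + 9·x^2)·Dx + (1 - 2·x - 2·x^2 + 3·x^3)·Dx^2  (order 2).
h: a_k = 0, 3, 3, 6, 39/4, 96/5, 36, 507/7, 579/4, …
ICs: h(0) = 0, h′(0) = 3.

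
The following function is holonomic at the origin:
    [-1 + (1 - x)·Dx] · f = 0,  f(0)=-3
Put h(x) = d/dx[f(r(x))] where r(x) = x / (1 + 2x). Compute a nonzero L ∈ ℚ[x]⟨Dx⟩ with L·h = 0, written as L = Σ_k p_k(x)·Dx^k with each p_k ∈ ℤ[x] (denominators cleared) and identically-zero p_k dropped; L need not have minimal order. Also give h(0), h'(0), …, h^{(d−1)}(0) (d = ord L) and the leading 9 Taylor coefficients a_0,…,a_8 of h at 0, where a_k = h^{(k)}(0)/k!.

f: a_k = -3, -3, -3, -3, -3, -3, -3, -3, -3, …
h₀=f(r): pull back L_f along r ⇒ L₀.
Differentiate: ansatz ord ≤ ord L₀ ⇒ L.
L = -4 + (-2 - 2·x)·Dx  (order 1).
h: a_k = -3, 6, -9, 12, -15, 18, -21, 24, -27, …
ICs: h(0) = -3.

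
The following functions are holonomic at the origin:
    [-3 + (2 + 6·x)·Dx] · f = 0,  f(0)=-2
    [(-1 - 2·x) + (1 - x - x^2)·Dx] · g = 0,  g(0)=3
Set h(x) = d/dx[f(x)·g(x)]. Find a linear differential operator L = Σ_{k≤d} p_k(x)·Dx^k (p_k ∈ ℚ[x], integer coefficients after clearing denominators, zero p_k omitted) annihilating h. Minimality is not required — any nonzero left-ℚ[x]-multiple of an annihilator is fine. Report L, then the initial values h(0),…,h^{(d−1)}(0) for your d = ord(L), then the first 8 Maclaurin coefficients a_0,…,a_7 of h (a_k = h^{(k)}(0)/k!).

L = (19 + 186·x + 321·x^2 + 210·x^3 + 135·x^4) + (-10 - 34·x - 6·x^2 + 50·x^3 + 114·x^4 + 54·x^5)·Dx  (order 1).
h: a_k = -15, -57/2, -945/8, -2217/16, -72885/128, -90351/256, -2753541/1024, 1186455/2048, …
ICs: h(0) = -15.

f: a_k = -2, -3, 9/4, -27/8, 405/64, -1701/128, 15309/512, -72171/1024, …
g: a_k = 3, 3, 6, 9, 15, 24, 39, 63, …
h₀=f·g: eliminate ⇒ L₀, order ≤ 1·1.
Derive L from L₀ (diff closure).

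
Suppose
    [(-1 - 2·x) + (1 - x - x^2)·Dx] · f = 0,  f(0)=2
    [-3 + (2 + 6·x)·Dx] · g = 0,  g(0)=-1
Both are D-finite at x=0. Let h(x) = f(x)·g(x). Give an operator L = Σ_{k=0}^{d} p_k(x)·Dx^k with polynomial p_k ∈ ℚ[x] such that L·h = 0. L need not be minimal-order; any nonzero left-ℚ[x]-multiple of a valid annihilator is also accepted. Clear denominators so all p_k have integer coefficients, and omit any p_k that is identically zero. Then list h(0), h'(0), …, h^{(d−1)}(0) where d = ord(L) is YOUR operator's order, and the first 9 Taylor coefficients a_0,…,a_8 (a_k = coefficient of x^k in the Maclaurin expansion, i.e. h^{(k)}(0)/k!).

f: a_k = 2, 2, 4, 6, 10, 16, 26, 42, 68, …
g: a_k = -1, -3/2, 9/8, -27/16, 405/128, -1701/256, 15309/1024, -72171/2048, 2814669/32768, …
L₀ := L_f ⊗_s L_g (sym. prod.), ord ≤ 1.
L = (5 + 7·x + 9·x^2) + (-2 - 4·x + 8·x^2 + 6·x^3)·Dx  (order 1).
h: a_k = -2, -5, -19/4, -105/8, -739/64, -4859/128, -10039/512, -131121/1024, 395485/16384, …
ICs: h(0) = -2.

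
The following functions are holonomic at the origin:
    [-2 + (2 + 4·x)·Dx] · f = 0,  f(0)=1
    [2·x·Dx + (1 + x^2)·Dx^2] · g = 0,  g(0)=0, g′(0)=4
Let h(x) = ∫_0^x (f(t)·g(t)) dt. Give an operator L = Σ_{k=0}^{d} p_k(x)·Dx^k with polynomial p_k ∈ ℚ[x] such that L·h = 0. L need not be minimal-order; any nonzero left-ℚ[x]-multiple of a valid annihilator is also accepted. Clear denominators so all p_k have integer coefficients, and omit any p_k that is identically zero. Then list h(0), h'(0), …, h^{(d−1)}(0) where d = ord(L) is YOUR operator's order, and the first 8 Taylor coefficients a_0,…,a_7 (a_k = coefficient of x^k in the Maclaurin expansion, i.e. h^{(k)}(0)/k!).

L = (3 - 2·x - x^2)·Dx + (-2 - 2·x + 6·x^2 + 4·x^3)·Dx^2 + (1 + 4·x + 5·x^2 + 4·x^3 + 4·x^4)·Dx^3  (order 3).
h: a_k = 0, 0, 2, 4/3, -5/6, 2/15, -31/180, 109/210, …
ICs: h(0) = 0, h′(0) = 0, h′′(0) = 4.

f: a_k = 1, 1, -1/2, 1/2, -5/8, 7/8, -21/16, 33/16, …
g: a_k = 0, 4, 0, -4/3, 0, 4/5, 0, -4/7, …
Product ⇒ symmetric product L₀, ord ≤ 2.
Integrate: L := L₀·Dx.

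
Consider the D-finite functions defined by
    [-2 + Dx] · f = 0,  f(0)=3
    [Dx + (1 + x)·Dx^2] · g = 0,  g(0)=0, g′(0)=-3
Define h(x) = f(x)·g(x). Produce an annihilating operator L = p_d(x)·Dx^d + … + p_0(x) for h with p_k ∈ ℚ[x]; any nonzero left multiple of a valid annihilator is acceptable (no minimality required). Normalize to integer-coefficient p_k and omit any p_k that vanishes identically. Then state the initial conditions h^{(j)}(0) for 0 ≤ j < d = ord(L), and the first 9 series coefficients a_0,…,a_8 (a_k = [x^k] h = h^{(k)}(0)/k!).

L = (2 + 4·x) + (-3 - 4·x)·Dx + (1 + x)·Dx^2  (order 2).
h: a_k = 0, -9, -27/2, -12, -27/4, -33/10, -1, -17/35, 1/40, …
ICs: h(0) = 0, h′(0) = -9.

f: a_k = 3, 6, 6, 4, 2, 4/5, 4/15, 8/105, 2/105, …
g: a_k = 0, -3, 3/2, -1, 3/4, -3/5, 1/2, -3/7, 3/8, …
Sym-product of L_f,L_g gives L₀ (≤ ord 2).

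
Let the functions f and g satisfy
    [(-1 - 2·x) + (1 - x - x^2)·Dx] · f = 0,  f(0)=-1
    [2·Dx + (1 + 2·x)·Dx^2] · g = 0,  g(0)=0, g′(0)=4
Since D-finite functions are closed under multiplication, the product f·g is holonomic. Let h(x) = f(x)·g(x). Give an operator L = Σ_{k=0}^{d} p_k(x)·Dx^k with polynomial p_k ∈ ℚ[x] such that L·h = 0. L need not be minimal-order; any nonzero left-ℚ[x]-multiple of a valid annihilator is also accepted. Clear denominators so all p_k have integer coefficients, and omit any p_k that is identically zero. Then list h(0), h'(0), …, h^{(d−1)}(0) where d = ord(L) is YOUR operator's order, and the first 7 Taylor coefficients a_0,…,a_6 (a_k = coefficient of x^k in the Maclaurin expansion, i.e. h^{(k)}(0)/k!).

L = (4 + 8·x) + (10·x + 10·x^2)·Dx + (-1 - x + 3·x^2 + 2·x^3)·Dx^2  (order 2).
h: a_k = 0, -4, 0, -28/3, -4/3, -352/15, -52/15, …
ICs: h(0) = 0, h′(0) = -4.

f: a_k = -1, -1, -2, -3, -5, -8, -13, …
g: a_k = 0, 4, -4, 16/3, -8, 64/5, -64/3, …
Product ⇒ symmetric product L₀, ord ≤ 2.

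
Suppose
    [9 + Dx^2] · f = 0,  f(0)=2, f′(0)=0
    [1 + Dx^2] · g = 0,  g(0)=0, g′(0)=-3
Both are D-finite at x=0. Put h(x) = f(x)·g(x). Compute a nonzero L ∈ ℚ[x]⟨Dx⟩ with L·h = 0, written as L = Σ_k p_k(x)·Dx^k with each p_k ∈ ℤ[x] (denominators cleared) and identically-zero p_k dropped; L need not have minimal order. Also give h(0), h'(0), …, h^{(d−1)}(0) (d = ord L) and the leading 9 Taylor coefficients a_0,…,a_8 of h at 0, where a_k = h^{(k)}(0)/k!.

L = 64 + 20·Dx^2 + Dx^4  (order 4).
h: a_k = 0, -6, 0, 28, 0, -124/5, 0, 1016/105, 0, …
ICs: h(0) = 0, h′(0) = -6, h′′(0) = 0, h′′′(0) = 168.

f: a_k = 2, 0, -9, 0, 27/4, 0, -81/40, 0, 729/2240, …
g: a_k = 0, -3, 0, 1/2, 0, -1/40, 0, 1/1680, 0, …
Sym-product of L_f,L_g gives L₀ (≤ ord 4).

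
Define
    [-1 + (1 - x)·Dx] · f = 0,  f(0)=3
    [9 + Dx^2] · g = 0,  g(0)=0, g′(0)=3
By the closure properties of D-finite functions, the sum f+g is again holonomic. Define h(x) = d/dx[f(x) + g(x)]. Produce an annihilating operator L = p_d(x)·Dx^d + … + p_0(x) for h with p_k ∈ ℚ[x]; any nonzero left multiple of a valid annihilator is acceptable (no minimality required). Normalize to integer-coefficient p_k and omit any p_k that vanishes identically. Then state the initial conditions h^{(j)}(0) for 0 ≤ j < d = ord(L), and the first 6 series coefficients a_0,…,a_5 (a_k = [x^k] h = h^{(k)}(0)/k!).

f: a_k = 3, 3, 3, 3, 3, 3, …
g: a_k = 0, 3, 0, -9/2, 0, 81/40, …
L₀ := lclm(L_f,L_g); ord L₀ ≤ 1+2.
Derive L from L₀ (diff closure).
L = (126 - 108·x + 54·x^2) + (-45 + 99·x - 81·x^2 + 27·x^3)·Dx + (14 - 12·x + 6·x^2)·Dx^2 + (-5 + 11·x - 9·x^2 + 3·x^3)·Dx^3  (order 3).
h: a_k = 6, 6, -9/2, 12, 201/8, 18, …
ICs: h(0) = 6, h′(0) = 6, h′′(0) = -9.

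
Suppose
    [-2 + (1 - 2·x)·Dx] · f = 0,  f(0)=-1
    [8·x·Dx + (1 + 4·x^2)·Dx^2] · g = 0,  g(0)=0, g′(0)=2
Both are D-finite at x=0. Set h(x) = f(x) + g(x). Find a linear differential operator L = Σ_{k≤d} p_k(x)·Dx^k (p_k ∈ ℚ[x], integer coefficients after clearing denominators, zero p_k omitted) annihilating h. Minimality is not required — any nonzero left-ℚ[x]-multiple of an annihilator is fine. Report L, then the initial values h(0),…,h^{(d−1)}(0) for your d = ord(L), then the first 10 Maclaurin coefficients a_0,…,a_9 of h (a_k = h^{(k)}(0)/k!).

L = (-8 + 64·x + 96·x^2)·Dx + (8 - 8·x + 32·x^2 + 96·x^3)·Dx^2 + (-1 + 16·x^4)·Dx^3  (order 3).
h: a_k = -1, 0, -4, -32/3, -16, -128/5, -64, -1024/7, -256, -4096/9, …
ICs: h(0) = -1, h′(0) = 0, h′′(0) = -8.

f: a_k = -1, -2, -4, -8, -16, -32, -64, -128, -256, -512, …
g: a_k = 0, 2, 0, -8/3, 0, 32/5, 0, -128/7, 0, 512/9, …
f+g: L₀ = lclm(L_f,L_g), ord ≤ 1+2.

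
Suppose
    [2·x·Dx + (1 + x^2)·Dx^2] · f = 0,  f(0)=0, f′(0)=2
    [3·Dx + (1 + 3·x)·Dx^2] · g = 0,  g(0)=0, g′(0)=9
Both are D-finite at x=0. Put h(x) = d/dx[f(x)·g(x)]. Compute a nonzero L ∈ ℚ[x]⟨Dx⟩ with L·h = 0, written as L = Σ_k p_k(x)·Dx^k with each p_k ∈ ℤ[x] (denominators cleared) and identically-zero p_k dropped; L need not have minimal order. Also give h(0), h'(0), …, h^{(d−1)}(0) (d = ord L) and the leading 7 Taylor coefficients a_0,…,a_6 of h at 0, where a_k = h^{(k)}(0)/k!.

L = (264 + 1260·x + 1008·x^2 + 3420·x^3 + 3240·x^4 + 4212·x^5 + 324·x^7) + (178 + 660·x + 3828·x^2 + 7308·x^3 + 12960·x^4 + 10044·x^5 + 11340·x^6 + 324·x^7 + 1134·x^8)·Dx + (132 + 608·x + 1728·x^2 + 4568·x^3 + 6456·x^4 + 8856·x^5 + 5184·x^6 + 5544·x^7 + 324·x^8 + 648·x^9)·Dx^2 + (13 + 102·x + 341·x^2 + 744·x^3 + 1138·x^4 + 1236·x^5 + 1386·x^6 + 648·x^7 + 657·x^8 + 54·x^9 + 81·x^10)·Dx^3  (order 3).
h: a_k = 0, 36, -81, 192, -1125/2, 8316/5, -48573/10, …
ICs: h(0) = 0, h′(0) = 36, h′′(0) = -162.

f: a_k = 0, 2, 0, -2/3, 0, 2/5, 0, …
g: a_k = 0, 9, -27/2, 27, -243/4, 729/5, -729/2, …
L₀ := L_f ⊗_s L_g (sym. prod.), ord ≤ 4.
h₀' ⇒ L via d/dx closure of L₀.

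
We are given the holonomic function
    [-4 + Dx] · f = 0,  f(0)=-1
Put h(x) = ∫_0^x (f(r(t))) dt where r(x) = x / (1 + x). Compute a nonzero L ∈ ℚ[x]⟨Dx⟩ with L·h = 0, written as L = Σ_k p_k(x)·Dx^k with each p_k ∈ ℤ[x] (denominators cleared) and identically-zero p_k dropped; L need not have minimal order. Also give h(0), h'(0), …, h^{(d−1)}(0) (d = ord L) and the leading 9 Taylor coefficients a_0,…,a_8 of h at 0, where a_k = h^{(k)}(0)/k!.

f: a_k = -1, -4, -8, -32/3, -32/3, -128/15, -256/45, -1024/315, -512/315, …
f∘r: x↦r, Dx↦Dx/r' in L_f ⇒ L₀.
h=∫h₀ ⇒ L = L₀·Dx.
L = -4·Dx + (1 + 2·x + x^2)·Dx^2  (order 2).
h: a_k = 0, -1, -2, -4/3, 1/3, 4/15, -14/45, 44/315, 17/630, …
ICs: h(0) = 0, h′(0) = -1.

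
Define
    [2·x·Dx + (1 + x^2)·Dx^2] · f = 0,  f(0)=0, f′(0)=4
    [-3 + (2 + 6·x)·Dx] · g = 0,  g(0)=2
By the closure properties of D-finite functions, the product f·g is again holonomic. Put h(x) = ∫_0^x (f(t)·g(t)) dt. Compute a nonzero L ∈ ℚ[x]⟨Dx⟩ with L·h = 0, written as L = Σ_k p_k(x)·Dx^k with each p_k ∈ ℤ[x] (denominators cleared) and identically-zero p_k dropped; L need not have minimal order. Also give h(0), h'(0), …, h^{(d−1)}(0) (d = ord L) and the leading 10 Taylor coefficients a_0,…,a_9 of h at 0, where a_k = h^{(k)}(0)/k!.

L = (27 - 12·x - 9·x^2)·Dx + (-12 - 28·x + 36·x^2 + 36·x^3)·Dx^2 + (4 + 24·x + 40·x^2 + 24·x^3 + 36·x^4)·Dx^3  (order 3).
h: a_k = 0, 0, 4, 4, -35/12, 19/10, -1657/480, 1167/160, -511199/35840, 792019/26880, …
ICs: h(0) = 0, h′(0) = 0, h′′(0) = 8.

f: a_k = 0, 4, 0, -4/3, 0, 4/5, 0, -4/7, 0, 4/9, …
g: a_k = 2, 3, -9/4, 27/8, -405/64, 1701/128, -15309/512, 72171/1024, -2814669/16384, 14073345/32768, …
f·g: L₀ = L_f ⊗_s L_g, ord ≤ 2·1.
Integrate: L := L₀·Dx.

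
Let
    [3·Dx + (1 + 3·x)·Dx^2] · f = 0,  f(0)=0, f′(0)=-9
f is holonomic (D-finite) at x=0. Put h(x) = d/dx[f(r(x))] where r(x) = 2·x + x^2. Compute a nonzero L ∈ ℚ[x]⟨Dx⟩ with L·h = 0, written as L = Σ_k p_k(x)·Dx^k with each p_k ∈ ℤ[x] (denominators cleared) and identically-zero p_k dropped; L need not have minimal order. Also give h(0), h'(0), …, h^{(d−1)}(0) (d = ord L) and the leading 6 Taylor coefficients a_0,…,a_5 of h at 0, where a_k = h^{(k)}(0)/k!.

L = (5 + 6·x + 3·x^2) + (1 + 7·x + 9·x^2 + 3·x^3)·Dx  (order 1).
h: a_k = -18, 90, -486, 2646, -14418, 78570, …
ICs: h(0) = -18.

f: a_k = 0, -9, 27/2, -27, 243/4, -729/5, …
f∘r: x↦r, Dx↦Dx/r' in L_f ⇒ L₀.
h₀' ⇒ L via d/dx closure of L₀.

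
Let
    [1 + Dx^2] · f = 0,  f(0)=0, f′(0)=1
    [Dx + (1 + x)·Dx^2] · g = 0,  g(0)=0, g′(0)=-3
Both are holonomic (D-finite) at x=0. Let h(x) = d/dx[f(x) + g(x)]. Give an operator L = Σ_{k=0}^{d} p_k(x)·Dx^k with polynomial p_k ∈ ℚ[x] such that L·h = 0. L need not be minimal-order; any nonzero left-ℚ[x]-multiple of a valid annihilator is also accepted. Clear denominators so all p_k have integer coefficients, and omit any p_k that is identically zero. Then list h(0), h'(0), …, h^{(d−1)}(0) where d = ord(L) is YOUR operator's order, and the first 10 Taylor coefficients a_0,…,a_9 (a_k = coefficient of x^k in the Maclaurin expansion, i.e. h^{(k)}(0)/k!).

L = (7 + 2·x + x^2) + (3 + 5·x + 3·x^2 + x^3)·Dx + (7 + 2·x + x^2)·Dx^2 + (3 + 5·x + 3·x^2 + x^3)·Dx^3  (order 3).
h: a_k = -2, 3, -7/2, 3, -71/24, 3, -2161/720, 3, -120959/40320, 3, …
ICs: h(0) = -2, h′(0) = 3, h′′(0) = -7.

f: a_k = 0, 1, 0, -1/6, 0, 1/120, 0, -1/5040, 0, 1/362880, …
g: a_k = 0, -3, 3/2, -1, 3/4, -3/5, 1/2, -3/7, 3/8, -1/3, …
Weyl lclm of L_f,L_g ⇒ L₀ (ord ≤ 4).
h=h₀': d/dx-closure on L₀ ⇒ L.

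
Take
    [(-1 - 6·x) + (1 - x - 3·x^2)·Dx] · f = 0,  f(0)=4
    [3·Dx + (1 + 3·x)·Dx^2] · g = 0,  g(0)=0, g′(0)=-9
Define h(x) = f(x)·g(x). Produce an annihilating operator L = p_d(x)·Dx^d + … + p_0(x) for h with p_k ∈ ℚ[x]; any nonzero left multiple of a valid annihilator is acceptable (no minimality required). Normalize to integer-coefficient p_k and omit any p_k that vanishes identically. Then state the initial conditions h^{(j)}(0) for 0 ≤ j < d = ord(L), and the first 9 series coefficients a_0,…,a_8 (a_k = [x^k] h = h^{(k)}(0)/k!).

L = (9 + 36·x) + (-1 + 21·x + 45·x^2)·Dx + (-1 - 2·x + 6·x^2 + 9·x^3)·Dx^2  (order 2).
h: a_k = 0, -36, 18, -198, 99, -5391/5, 3384/5, -220743/35, 389547/70, …
ICs: h(0) = 0, h′(0) = -36.

f: a_k = 4, 4, 16, 28, 76, 160, 388, 868, 2032, …
g: a_k = 0, -9, 27/2, -27, 243/4, -729/5, 729/2, -6561/7, 19683/8, …
Sym-product of L_f,L_g gives L₀ (≤ ord 2).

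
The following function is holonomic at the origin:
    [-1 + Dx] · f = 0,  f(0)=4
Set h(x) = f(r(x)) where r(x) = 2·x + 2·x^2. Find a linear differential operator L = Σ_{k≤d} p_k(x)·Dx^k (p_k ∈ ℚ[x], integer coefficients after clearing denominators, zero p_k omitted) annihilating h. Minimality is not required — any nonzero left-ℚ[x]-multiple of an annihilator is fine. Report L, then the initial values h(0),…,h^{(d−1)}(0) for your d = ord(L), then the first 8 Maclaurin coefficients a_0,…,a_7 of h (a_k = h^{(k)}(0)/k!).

L = (-2 - 4·x) + Dx  (order 1).
h: a_k = 4, 8, 16, 64/3, 80/3, 416/15, 1216/45, 7424/315, …
ICs: h(0) = 4.

f: a_k = 4, 4, 2, 2/3, 1/6, 1/30, 1/180, 1/1260, …
L₀ from L_f via x↦r, Dx↦r'^{-1}Dx.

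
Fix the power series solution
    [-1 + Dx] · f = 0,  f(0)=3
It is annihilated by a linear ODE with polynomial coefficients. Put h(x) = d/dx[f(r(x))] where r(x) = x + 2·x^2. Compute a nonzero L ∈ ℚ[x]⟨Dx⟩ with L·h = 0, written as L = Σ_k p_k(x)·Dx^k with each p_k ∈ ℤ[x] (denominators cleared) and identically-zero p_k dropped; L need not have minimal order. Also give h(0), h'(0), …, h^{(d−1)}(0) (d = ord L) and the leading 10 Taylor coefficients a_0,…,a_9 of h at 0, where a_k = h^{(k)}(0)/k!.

L = (5 + 8·x + 16·x^2) + (-1 - 4·x)·Dx  (order 1).
h: a_k = 3, 15, 39/2, 73/2, 281/8, 1741/40, 1697/48, 57233/1680, 328753/13440, 2389141/120960, …
ICs: h(0) = 3.

f: a_k = 3, 3, 3/2, 1/2, 1/8, 1/40, 1/240, 1/1680, 1/13440, 1/120960, …
h₀=f(r): pull back L_f along r ⇒ L₀.
Derive L from L₀ (diff closure).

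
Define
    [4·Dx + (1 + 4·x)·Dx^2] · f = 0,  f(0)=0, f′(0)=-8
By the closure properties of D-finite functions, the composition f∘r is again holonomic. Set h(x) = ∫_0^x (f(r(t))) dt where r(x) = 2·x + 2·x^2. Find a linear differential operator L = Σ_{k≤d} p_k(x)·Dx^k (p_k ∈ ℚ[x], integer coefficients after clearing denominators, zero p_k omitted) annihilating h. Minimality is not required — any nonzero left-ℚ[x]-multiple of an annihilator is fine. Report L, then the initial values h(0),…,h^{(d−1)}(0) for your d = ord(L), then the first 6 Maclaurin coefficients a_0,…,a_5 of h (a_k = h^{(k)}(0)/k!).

f: a_k = 0, -8, 16, -128/3, 128, -2048/5, …
Substitute x→r, Dx→(1/r')Dx; clear ⇒ L₀.
h=∫₀ˣh₀: take L = L₀·Dx.
L = (6 + 16·x + 16·x^2)·Dx^2 + (1 + 10·x + 24·x^2 + 16·x^3)·Dx^3  (order 3).
h: a_k = 0, 0, -8, 16, -160/3, 1088/5, …
ICs: h(0) = 0, h′(0) = 0, h′′(0) = -16.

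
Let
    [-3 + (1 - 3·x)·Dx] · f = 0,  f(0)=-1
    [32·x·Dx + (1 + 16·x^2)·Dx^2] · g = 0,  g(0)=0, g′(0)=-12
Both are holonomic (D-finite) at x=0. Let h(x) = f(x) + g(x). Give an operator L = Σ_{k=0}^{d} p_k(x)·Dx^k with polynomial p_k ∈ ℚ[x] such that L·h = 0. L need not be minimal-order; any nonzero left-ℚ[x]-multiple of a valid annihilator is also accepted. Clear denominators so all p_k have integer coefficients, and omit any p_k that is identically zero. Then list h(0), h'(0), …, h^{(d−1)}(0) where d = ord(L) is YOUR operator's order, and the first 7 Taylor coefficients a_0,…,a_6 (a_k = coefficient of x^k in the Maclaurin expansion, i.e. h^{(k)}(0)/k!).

f: a_k = -1, -3, -9, -27, -81, -243, -729, …
g: a_k = 0, -12, 0, 64, 0, -3072/5, 0, …
L₀ := lclm(L_f,L_g); ord L₀ ≤ 1+2.
L = (-96 + 1152·x + 4608·x^2)·Dx + (43 - 96·x + 240·x^2 + 4608·x^3)·Dx^2 + (-3 - 7·x - 112·x^3 + 768·x^4)·Dx^3  (order 3).
h: a_k = -1, -15, -9, 37, -81, -4287/5, -729, …
ICs: h(0) = -1, h′(0) = -15, h′′(0) = -18.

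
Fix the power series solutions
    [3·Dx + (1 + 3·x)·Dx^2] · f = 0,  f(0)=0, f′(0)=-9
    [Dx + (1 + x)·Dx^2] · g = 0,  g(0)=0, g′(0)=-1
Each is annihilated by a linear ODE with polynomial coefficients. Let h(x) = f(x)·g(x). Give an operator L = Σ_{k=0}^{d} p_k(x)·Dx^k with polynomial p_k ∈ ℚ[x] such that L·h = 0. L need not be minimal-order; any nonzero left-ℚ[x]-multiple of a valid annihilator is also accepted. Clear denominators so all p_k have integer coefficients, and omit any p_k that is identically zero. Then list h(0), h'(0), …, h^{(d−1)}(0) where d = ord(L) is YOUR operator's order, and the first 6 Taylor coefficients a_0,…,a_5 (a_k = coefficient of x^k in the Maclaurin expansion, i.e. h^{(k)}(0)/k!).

L = (30 + 72·x + 54·x^2)·Dx + (76 + 354·x + 540·x^2 + 270·x^3)·Dx^2 + (29 + 200·x + 486·x^2 + 504·x^3 + 189·x^4)·Dx^3 + (2 + 19·x + 68·x^2 + 114·x^3 + 90·x^4 + 27·x^5)·Dx^4  (order 4).
h: a_k = 0, 0, 9, -18, 147/4, -81, …
ICs: h(0) = 0, h′(0) = 0, h′′(0) = 18, h′′′(0) = -108.

f: a_k = 0, -9, 27/2, -27, 243/4, -729/5, …
g: a_k = 0, -1, 1/2, -1/3, 1/4, -1/5, …
L₀ := L_f ⊗_s L_g (sym. prod.), ord ≤ 4.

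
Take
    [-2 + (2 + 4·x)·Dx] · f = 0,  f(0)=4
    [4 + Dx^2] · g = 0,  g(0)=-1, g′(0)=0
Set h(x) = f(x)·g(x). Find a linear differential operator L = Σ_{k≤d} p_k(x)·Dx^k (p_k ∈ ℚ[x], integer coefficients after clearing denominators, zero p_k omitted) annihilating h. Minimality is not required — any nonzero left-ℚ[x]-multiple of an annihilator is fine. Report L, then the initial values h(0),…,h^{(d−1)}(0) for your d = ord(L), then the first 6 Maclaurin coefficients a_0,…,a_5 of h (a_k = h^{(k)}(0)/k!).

f: a_k = 4, 4, -2, 2, -5/2, 7/2, …
g: a_k = -1, 0, 2, 0, -2/3, 0, …
L₀ := L_f ⊗_s L_g (sym. prod.), ord ≤ 2.
L = (7 + 16·x + 16·x^2) + (-2 - 4·x)·Dx + (1 + 4·x + 4·x^2)·Dx^2  (order 2).
h: a_k = -4, -4, 10, 6, -25/6, -13/6, …
ICs: h(0) = -4, h′(0) = -4.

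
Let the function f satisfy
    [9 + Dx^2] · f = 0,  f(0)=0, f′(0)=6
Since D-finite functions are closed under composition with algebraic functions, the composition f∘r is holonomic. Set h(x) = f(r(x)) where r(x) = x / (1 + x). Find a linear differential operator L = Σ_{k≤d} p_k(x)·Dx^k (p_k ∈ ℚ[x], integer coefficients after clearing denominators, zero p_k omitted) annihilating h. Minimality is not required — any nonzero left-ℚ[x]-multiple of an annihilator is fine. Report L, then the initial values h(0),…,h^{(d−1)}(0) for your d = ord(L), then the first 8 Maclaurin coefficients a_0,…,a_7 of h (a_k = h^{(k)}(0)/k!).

L = 9 + (2 + 6·x + 6·x^2 + 2·x^3)·Dx + (1 + 4·x + 6·x^2 + 4·x^3 + x^4)·Dx^2  (order 2).
h: a_k = 0, 6, -6, -3, 21, -879/20, 255/4, -19353/280, …
ICs: h(0) = 0, h′(0) = 6.

f: a_k = 0, 6, 0, -9, 0, 81/20, 0, -243/280, …
L₀ from L_f via x↦r, Dx↦r'^{-1}Dx.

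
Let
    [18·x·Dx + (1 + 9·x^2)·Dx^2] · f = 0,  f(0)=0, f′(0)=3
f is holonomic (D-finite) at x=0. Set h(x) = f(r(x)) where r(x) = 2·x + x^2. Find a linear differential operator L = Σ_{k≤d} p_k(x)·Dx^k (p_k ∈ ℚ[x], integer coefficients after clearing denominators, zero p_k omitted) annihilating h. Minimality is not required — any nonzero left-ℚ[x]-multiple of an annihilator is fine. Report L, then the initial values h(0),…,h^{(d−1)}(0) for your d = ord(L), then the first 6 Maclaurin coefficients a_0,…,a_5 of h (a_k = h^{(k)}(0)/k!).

f: a_k = 0, 3, 0, -9, 0, 243/5, …
L₀ from L_f via x↦r, Dx↦r'^{-1}Dx.
L = (-1 + 72·x + 144·x^2 + 108·x^3 + 27·x^4)·Dx + (1 + x + 36·x^2 + 72·x^3 + 45·x^4 + 9·x^5)·Dx^2  (order 2).
h: a_k = 0, 6, 3, -72, -108, 7506/5, …
ICs: h(0) = 0, h′(0) = 6.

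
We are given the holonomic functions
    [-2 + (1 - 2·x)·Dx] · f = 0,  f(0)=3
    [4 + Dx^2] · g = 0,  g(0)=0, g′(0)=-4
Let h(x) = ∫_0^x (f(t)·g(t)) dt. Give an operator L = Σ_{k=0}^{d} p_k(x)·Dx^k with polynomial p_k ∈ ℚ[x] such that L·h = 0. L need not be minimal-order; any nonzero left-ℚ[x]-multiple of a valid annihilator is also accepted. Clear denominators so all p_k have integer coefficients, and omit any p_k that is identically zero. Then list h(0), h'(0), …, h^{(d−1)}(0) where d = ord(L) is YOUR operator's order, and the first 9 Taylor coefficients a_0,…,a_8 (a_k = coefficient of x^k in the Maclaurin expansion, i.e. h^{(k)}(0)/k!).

f: a_k = 3, 6, 12, 24, 48, 96, 192, 384, 768, …
g: a_k = 0, -4, 0, 8/3, 0, -8/15, 0, 16/315, 0, …
h₀=f·g: eliminate ⇒ L₀, order ≤ 1·2.
h=∫₀ˣh₀: take L = L₀·Dx.
L = (-4 + 8·x)·Dx + 4·Dx^2 + (-1 + 2·x)·Dx^3  (order 3).
h: a_k = 0, 0, -6, -8, -10, -16, -404/15, -1616/35, -8482/105, …
ICs: h(0) = 0, h′(0) = 0, h′′(0) = -12.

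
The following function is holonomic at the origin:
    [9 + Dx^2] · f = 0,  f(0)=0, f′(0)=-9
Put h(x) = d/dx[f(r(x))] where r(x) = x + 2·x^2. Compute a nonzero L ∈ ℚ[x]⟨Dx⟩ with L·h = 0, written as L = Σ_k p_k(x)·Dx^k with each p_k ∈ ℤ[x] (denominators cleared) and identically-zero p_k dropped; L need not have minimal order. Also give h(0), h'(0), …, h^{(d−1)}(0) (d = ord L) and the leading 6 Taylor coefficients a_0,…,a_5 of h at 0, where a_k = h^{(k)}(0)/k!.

L = (57 + 144·x + 864·x^2 + 2304·x^3 + 2304·x^4) + (-12 - 48·x)·Dx + (1 + 8·x + 16·x^2)·Dx^2  (order 2).
h: a_k = -9, -36, 81/2, 324, 6237/8, 567/2, …
ICs: h(0) = -9, h′(0) = -36.

f: a_k = 0, -9, 0, 27/2, 0, -243/40, …
Substitute x→r, Dx→(1/r')Dx; clear ⇒ L₀.
h=h₀': d/dx-closure on L₀ ⇒ L.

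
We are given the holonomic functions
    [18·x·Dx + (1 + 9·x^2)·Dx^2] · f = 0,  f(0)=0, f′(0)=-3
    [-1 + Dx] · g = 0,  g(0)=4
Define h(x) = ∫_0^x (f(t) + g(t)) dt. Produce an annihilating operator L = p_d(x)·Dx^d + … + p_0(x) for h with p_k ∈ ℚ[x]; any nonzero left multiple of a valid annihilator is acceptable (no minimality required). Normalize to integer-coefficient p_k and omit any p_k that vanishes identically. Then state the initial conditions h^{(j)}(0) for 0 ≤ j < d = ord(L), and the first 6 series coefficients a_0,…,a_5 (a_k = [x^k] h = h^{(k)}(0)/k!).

f: a_k = 0, -3, 0, 9, 0, -243/5, …
g: a_k = 4, 4, 2, 2/3, 1/6, 1/30, …
h₀=f+g: left-lcm gives L₀, ord ≤ 3.
h=∫₀ˣh₀: take L = L₀·Dx.
L = (18 - 18·x - 486·x^2 - 162·x^3)·Dx^2 + (-19 + 468·x^2 - 81·x^4)·Dx^3 + (1 + 18·x + 18·x^2 + 162·x^3 + 81·x^4)·Dx^4  (order 4).
h: a_k = 0, 4, 1/2, 2/3, 29/12, 1/30, …
ICs: h(0) = 0, h′(0) = 4, h′′(0) = 1, h′′′(0) = 4.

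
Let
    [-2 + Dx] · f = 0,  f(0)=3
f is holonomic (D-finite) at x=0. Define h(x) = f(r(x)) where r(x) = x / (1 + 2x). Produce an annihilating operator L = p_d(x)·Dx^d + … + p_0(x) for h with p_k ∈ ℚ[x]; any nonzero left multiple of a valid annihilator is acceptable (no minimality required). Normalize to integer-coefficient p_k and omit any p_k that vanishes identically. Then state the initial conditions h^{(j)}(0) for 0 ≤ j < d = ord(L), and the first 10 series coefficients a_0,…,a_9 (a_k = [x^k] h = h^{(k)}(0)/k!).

L = -2 + (1 + 4·x + 4·x^2)·Dx  (order 1).
h: a_k = 3, 6, -6, 4, 2, -76/5, 604/15, -8728/105, 15682/105, -226076/945, …
ICs: h(0) = 3.

f: a_k = 3, 6, 6, 4, 2, 4/5, 4/15, 8/105, 2/105, 4/945, …
h₀=f(r): pull back L_f along r ⇒ L₀.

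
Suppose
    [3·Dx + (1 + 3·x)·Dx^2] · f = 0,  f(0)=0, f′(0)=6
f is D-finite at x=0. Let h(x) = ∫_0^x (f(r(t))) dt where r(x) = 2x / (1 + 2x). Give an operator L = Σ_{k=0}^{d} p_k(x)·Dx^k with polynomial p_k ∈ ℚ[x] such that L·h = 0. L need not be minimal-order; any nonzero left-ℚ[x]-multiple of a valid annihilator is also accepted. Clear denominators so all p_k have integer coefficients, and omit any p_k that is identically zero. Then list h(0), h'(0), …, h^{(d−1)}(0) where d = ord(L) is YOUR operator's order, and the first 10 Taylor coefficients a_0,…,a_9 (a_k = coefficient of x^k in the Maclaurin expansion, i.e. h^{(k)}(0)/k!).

L = (10 + 32·x)·Dx^2 + (1 + 10·x + 16·x^2)·Dx^3  (order 3).
h: a_k = 0, 0, 6, -20, 84, -408, 10912/5, -12480, 524256/7, -1398080/3, …
ICs: h(0) = 0, h′(0) = 0, h′′(0) = 12.

f: a_k = 0, 6, -9, 18, -81/2, 486/5, -243, 4374/7, -6561/4, 4374, …
Change of var in L_f (x↦r) gives L₀.
Integrate: L := L₀·Dx.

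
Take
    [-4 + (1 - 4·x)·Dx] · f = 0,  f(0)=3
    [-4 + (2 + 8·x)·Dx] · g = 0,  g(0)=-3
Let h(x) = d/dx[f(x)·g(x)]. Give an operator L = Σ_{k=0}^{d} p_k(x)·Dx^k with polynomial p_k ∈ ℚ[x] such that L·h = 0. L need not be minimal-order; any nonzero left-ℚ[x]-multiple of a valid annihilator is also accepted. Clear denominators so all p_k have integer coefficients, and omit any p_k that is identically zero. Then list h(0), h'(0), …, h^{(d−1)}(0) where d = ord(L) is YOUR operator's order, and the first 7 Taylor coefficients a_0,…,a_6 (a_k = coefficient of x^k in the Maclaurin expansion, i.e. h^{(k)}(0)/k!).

f: a_k = 3, 12, 48, 192, 768, 3072, 12288, …
g: a_k = -3, -6, 6, -12, 30, -84, 252, …
h₀=f·g: eliminate ⇒ L₀, order ≤ 1·1.
Differentiate: ansatz ord ≤ ord L₀ ⇒ L.
L = (22 + 144·x + 96·x^2) + (-3 - 4·x + 48·x^2 + 64·x^3)·Dx  (order 1).
h: a_k = -54, -396, -2484, -12888, -65700, -310824, -1467144, …
ICs: h(0) = -54.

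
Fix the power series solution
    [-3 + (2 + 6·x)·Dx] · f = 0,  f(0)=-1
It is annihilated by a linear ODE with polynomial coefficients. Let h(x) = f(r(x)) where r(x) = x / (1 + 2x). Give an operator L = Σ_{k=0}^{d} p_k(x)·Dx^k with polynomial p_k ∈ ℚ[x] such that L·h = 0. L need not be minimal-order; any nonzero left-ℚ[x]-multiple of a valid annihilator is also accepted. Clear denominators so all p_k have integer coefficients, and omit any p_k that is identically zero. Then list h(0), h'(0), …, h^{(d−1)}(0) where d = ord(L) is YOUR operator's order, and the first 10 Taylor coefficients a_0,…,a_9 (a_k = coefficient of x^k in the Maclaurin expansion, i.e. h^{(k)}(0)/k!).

f: a_k = -1, -3/2, 9/8, -27/16, 405/128, -1701/256, 15309/1024, -72171/2048, 2814669/32768, -14073345/65536, …
Change of var in L_f (x↦r) gives L₀.
L = -3 + (2 + 14·x + 20·x^2)·Dx  (order 1).
h: a_k = -1, -3/2, 33/8, -195/16, 4965/128, -33909/256, 492501/1024, -3761283/2048, 239121645/32768, -1959887265/65536, …
ICs: h(0) = -1.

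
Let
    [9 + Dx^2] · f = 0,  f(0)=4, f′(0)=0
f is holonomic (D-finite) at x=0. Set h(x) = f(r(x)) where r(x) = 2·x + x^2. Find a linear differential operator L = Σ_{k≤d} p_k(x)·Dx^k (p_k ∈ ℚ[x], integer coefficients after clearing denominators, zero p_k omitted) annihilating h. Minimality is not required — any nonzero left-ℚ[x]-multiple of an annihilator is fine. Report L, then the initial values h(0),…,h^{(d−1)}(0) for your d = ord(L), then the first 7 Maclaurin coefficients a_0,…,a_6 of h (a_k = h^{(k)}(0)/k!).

L = (36 + 108·x + 108·x^2 + 36·x^3) - Dx + (1 + x)·Dx^2  (order 2).
h: a_k = 4, 0, -72, -72, 198, 432, 324/5, …
ICs: h(0) = 4, h′(0) = 0.

f: a_k = 4, 0, -18, 0, 27/2, 0, -81/20, …
L₀ from L_f via x↦r, Dx↦r'^{-1}Dx.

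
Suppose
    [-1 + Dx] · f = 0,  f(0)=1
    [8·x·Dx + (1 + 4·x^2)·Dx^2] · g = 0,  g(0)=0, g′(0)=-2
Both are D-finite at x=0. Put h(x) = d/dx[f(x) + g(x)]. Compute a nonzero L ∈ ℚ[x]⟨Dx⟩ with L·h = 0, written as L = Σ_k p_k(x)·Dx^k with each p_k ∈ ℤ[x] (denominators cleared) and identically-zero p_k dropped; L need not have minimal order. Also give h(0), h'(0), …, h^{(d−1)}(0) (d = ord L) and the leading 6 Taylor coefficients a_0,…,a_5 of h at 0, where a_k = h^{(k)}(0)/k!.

L = (8 - 8·x - 96·x^2 - 32·x^3) + (-9 + 88·x^2 - 16·x^4)·Dx + (1 + 8·x + 8·x^2 + 32·x^3 + 16·x^4)·Dx^2  (order 2).
h: a_k = -1, 1, 17/2, 1/6, -767/24, 1/120, …
ICs: h(0) = -1, h′(0) = 1.

f: a_k = 1, 1, 1/2, 1/6, 1/24, 1/120, …
g: a_k = 0, -2, 0, 8/3, 0, -32/5, …
L₀ := lclm(L_f,L_g); ord L₀ ≤ 1+2.
Derive L from L₀ (diff closure).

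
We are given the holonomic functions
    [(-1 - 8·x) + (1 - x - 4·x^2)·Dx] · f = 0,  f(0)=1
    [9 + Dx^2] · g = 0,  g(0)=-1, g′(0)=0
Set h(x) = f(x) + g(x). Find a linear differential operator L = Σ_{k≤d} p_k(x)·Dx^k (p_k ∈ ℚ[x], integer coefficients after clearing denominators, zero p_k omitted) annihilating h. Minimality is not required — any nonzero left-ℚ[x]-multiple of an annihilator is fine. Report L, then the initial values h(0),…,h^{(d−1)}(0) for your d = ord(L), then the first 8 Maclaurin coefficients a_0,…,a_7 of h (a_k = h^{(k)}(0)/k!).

f: a_k = 1, 1, 5, 9, 29, 65, 181, 441, …
g: a_k = -1, 0, 9/2, 0, -27/8, 0, 81/80, 0, …
Weyl lclm of L_f,L_g ⇒ L₀ (ord ≤ 3).
L = (567 + 4806·x + 3321·x^2 + 9936·x^3 + 6480·x^4 + 10368·x^5) + (-171 + 117·x + 441·x^2 - 135·x^3 + 540·x^4 + 3888·x^5 + 5184·x^6)·Dx + (63 + 534·x + 369·x^2 + 1104·x^3 + 720·x^4 + 1152·x^5)·Dx^2 + (-19 + 13·x + 49·x^2 - 15·x^3 + 60·x^4 + 432·x^5 + 576·x^6)·Dx^3  (order 3).
h: a_k = 0, 1, 19/2, 9, 205/8, 65, 14561/80, 441, …
ICs: h(0) = 0, h′(0) = 1, h′′(0) = 19.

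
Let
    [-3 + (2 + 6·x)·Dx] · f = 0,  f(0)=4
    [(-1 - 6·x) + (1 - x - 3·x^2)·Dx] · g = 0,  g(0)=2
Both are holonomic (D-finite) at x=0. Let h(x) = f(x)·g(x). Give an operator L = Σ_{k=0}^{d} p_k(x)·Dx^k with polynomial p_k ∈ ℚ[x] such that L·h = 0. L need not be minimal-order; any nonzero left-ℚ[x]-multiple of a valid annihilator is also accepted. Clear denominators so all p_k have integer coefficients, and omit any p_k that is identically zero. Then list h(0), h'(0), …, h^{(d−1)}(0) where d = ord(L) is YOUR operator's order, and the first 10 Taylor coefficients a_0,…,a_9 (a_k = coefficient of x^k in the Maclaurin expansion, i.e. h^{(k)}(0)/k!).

L = (5 + 15·x + 27·x^2) + (-2 - 4·x + 12·x^2 + 18·x^3)·Dx  (order 1).
h: a_k = 8, 20, 35, 217/2, 3011/16, 18139/32, 129511/128, 766529/256, 21882851/4096, 131425831/8192, …
ICs: h(0) = 8.

f: a_k = 4, 6, -9/2, 27/4, -405/32, 1701/64, -15309/256, 72171/512, -2814669/8192, 14073345/16384, …
g: a_k = 2, 2, 8, 14, 38, 80, 194, 434, 1016, 2318, …
Sym-product of L_f,L_g gives L₀ (≤ ord 1).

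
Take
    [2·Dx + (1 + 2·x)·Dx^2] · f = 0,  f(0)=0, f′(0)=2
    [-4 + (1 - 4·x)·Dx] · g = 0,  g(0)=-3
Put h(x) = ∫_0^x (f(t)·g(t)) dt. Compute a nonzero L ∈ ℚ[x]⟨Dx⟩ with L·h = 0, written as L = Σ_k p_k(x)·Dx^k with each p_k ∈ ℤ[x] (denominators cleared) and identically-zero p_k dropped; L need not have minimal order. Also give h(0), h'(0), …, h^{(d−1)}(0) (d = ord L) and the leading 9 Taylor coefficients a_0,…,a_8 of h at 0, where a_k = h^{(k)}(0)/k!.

f: a_k = 0, 2, -2, 8/3, -4, 32/5, -32/3, 128/7, -32, …
g: a_k = -3, -12, -48, -192, -768, -3072, -12288, -49152, -196608, …
Product ⇒ symmetric product L₀, ord ≤ 2.
∫: right-multiply L₀ by Dx.
L = 8·Dx + (6 + 24·x)·Dx^2 + (-1 + 2·x + 8·x^2)·Dx^3  (order 3).
h: a_k = 0, 0, -3, -6, -20, -308/5, -3128/15, -3552/5, -87264/35, …
ICs: h(0) = 0, h′(0) = 0, h′′(0) = -6.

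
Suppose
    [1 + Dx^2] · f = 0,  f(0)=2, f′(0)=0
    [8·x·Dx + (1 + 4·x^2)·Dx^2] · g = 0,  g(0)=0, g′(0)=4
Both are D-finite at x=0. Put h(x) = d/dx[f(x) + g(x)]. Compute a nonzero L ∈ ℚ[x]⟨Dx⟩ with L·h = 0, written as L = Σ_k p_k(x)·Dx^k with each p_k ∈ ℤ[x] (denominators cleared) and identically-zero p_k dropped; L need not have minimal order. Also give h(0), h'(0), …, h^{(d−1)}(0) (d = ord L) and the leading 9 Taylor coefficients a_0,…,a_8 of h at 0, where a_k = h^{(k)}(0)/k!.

f: a_k = 2, 0, -1, 0, 1/12, 0, -1/360, 0, 1/20160, …
g: a_k = 0, 4, 0, -16/3, 0, 64/5, 0, -256/7, 0, …
h₀=f+g: left-lcm gives L₀, ord ≤ 4.
Differentiate: ansatz ord ≤ ord L₀ ⇒ L.
L = (-376·x + 1600·x^3 + 128·x^5) + (-7 + 76·x^2 + 432·x^4 + 64·x^6)·Dx + (-376·x + 1600·x^3 + 128·x^5)·Dx^2 + (-7 + 76·x^2 + 432·x^4 + 64·x^6)·Dx^3  (order 3).
h: a_k = 4, -2, -16, 1/3, 64, -1/60, -256, 1/2520, 1024, …
ICs: h(0) = 4, h′(0) = -2, h′′(0) = -32.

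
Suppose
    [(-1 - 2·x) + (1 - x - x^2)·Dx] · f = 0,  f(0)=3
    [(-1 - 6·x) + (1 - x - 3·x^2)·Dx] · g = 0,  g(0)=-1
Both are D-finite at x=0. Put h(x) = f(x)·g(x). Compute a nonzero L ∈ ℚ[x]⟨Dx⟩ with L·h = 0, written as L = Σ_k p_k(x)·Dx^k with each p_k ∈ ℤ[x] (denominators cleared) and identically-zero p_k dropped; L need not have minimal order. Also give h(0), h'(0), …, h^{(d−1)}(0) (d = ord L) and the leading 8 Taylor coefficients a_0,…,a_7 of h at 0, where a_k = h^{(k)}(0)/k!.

f: a_k = 3, 3, 6, 9, 15, 24, 39, 63, …
g: a_k = -1, -1, -4, -7, -19, -40, -97, -217, …
Sym-product of L_f,L_g gives L₀ (≤ ord 1).
L = (-2 - 6·x + 12·x^2 + 12·x^3) + (1 - 2·x - 3·x^2 + 4·x^3 + 3·x^4)·Dx  (order 1).
h: a_k = -3, -6, -21, -48, -126, -294, -711, -1656, …
ICs: h(0) = -3.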